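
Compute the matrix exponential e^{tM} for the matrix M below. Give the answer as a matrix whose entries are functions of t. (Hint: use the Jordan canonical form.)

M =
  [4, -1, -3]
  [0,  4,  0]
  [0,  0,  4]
e^{tM} =
  [exp(4*t), -t*exp(4*t), -3*t*exp(4*t)]
  [0, exp(4*t), 0]
  [0, 0, exp(4*t)]

Strategy: write M = P · J · P⁻¹ where J is a Jordan canonical form, so e^{tM} = P · e^{tJ} · P⁻¹, and e^{tJ} can be computed block-by-block.

M has Jordan form
J =
  [4, 1, 0]
  [0, 4, 0]
  [0, 0, 4]
(up to reordering of blocks).

Per-block formulas:
  For a 2×2 Jordan block J_2(4): exp(t · J_2(4)) = e^(4t)·(I + t·N), where N is the 2×2 nilpotent shift.
  For a 1×1 block at λ = 4: exp(t · [4]) = [e^(4t)].

After assembling e^{tJ} and conjugating by P, we get:

e^{tM} =
  [exp(4*t), -t*exp(4*t), -3*t*exp(4*t)]
  [0, exp(4*t), 0]
  [0, 0, exp(4*t)]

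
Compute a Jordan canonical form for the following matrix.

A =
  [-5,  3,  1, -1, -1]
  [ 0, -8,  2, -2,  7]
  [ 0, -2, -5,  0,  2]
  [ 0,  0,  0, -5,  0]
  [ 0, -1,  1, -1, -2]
J_3(-5) ⊕ J_1(-5) ⊕ J_1(-5)

The characteristic polynomial is
  det(x·I − A) = x^5 + 25*x^4 + 250*x^3 + 1250*x^2 + 3125*x + 3125 = (x + 5)^5

Eigenvalues and multiplicities (the geometric multiplicity of λ is n − rank(A − λI), which equals the number of Jordan blocks for λ):
  λ = -5: algebraic multiplicity = 5, geometric multiplicity = 3

Determining the block sizes for each eigenvalue:
  λ = -5: with am = 5 and gm = 3, the partition is not yet determined (e.g. several partitions of 5 into 3 parts exist). Let N = A − (-5)·I. Computing rank(N^1) = 2, rank(N^2) = 1, rank(N^3) = 0; the number of blocks of size ≥ j is rank(N^{j−1}) − rank(N^j), giving [3, 1, 1]. So we have 1 block(s) of size 3, 2 block(s) of size 1 → block sizes [3, 1, 1]

Assembling the blocks gives a Jordan form
J =
  [-5,  1,  0,  0,  0]
  [ 0, -5,  1,  0,  0]
  [ 0,  0, -5,  0,  0]
  [ 0,  0,  0, -5,  0]
  [ 0,  0,  0,  0, -5]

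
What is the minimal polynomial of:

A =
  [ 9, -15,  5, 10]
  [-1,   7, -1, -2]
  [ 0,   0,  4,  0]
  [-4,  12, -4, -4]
x^2 - 8*x + 16

The characteristic polynomial is χ_A(x) = (x - 4)^4, so the eigenvalues are known. The minimal polynomial is
  m_A(x) = Π_λ (x − λ)^{k_λ}
where k_λ is the size of the *largest* Jordan block for λ (equivalently, the smallest k with (A − λI)^k v = 0 for every generalised eigenvector v of λ).

  λ = 4: largest Jordan block has size 2, contributing (x − 4)^2

So m_A(x) = (x - 4)^2 = x^2 - 8*x + 16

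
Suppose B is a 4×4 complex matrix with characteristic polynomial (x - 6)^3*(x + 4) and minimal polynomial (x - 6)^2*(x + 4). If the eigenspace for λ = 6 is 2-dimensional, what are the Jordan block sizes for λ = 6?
Block sizes for λ = 6: [2, 1]

Step 1 — from the characteristic polynomial, algebraic multiplicity of λ = 6 is 3. From dim ker(B − (6)·I) = 2, there are exactly 2 Jordan blocks for λ = 6.
Step 2 — from the minimal polynomial, the factor (x − 6)^2 tells us the largest block for λ = 6 has size 2.
Step 3 — with total size 3, 2 blocks, and largest block 2, the block sizes (in nonincreasing order) are [2, 1].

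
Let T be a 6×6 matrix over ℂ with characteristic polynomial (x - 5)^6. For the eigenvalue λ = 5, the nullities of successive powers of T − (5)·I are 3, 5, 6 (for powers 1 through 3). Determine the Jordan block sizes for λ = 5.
Block sizes for λ = 5: [3, 2, 1]

From the dimensions of kernels of powers, the number of Jordan blocks of size at least j is d_j − d_{j−1} where d_j = dim ker(N^j) (with d_0 = 0). Computing the differences gives [3, 2, 1].
The number of blocks of size exactly k is (#blocks of size ≥ k) − (#blocks of size ≥ k + 1), so the partition is: 1 block(s) of size 1, 1 block(s) of size 2, 1 block(s) of size 3.
In nonincreasing order the block sizes are [3, 2, 1].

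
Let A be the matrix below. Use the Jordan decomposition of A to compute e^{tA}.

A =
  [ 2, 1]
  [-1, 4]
e^{tA} =
  [-t*exp(3*t) + exp(3*t), t*exp(3*t)]
  [-t*exp(3*t), t*exp(3*t) + exp(3*t)]

Strategy: write A = P · J · P⁻¹ where J is a Jordan canonical form, so e^{tA} = P · e^{tJ} · P⁻¹, and e^{tJ} can be computed block-by-block.

A has Jordan form
J =
  [3, 1]
  [0, 3]
(up to reordering of blocks).

Per-block formulas:
  For a 2×2 Jordan block J_2(3): exp(t · J_2(3)) = e^(3t)·(I + t·N), where N is the 2×2 nilpotent shift.

After assembling e^{tJ} and conjugating by P, we get:

e^{tA} =
  [-t*exp(3*t) + exp(3*t), t*exp(3*t)]
  [-t*exp(3*t), t*exp(3*t) + exp(3*t)]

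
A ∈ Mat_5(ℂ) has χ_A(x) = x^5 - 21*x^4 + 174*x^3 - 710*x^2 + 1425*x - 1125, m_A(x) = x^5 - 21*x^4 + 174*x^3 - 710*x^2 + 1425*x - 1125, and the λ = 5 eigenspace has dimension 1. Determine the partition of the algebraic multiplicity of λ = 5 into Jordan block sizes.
Block sizes for λ = 5: [3]

Step 1 — from the characteristic polynomial, algebraic multiplicity of λ = 5 is 3. From dim ker(A − (5)·I) = 1, there are exactly 1 Jordan blocks for λ = 5.
Step 2 — from the minimal polynomial, the factor (x − 5)^3 tells us the largest block for λ = 5 has size 3.
Step 3 — with total size 3, 1 blocks, and largest block 3, the block sizes (in nonincreasing order) are [3].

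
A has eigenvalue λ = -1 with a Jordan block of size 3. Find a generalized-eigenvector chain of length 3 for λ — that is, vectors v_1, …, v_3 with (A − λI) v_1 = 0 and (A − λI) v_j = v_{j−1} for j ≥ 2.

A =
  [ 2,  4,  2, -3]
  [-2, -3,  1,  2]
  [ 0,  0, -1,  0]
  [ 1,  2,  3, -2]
A Jordan chain for λ = -1 of length 3:
v_1 = (-2, 0, 0, -2)ᵀ
v_2 = (3, -2, 0, 1)ᵀ
v_3 = (1, 0, 0, 0)ᵀ

Let N = A − (-1)·I. We want v_3 with N^3 v_3 = 0 but N^2 v_3 ≠ 0; then v_{j-1} := N · v_j for j = 3, …, 2.

Pick v_3 = (1, 0, 0, 0)ᵀ.
Then v_2 = N · v_3 = (3, -2, 0, 1)ᵀ.
Then v_1 = N · v_2 = (-2, 0, 0, -2)ᵀ.

Sanity check: (A − (-1)·I) v_1 = (0, 0, 0, 0)ᵀ = 0. ✓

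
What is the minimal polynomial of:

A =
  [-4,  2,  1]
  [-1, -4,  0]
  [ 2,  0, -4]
x^3 + 12*x^2 + 48*x + 64

The characteristic polynomial is χ_A(x) = (x + 4)^3, so the eigenvalues are known. The minimal polynomial is
  m_A(x) = Π_λ (x − λ)^{k_λ}
where k_λ is the size of the *largest* Jordan block for λ (equivalently, the smallest k with (A − λI)^k v = 0 for every generalised eigenvector v of λ).

  λ = -4: largest Jordan block has size 3, contributing (x + 4)^3

So m_A(x) = (x + 4)^3 = x^3 + 12*x^2 + 48*x + 64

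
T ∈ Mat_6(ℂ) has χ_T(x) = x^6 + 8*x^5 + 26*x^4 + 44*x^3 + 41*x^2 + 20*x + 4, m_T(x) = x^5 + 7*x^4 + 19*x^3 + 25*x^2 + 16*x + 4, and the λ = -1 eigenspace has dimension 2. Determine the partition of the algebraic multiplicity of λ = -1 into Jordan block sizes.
Block sizes for λ = -1: [3, 1]

Step 1 — from the characteristic polynomial, algebraic multiplicity of λ = -1 is 4. From dim ker(T − (-1)·I) = 2, there are exactly 2 Jordan blocks for λ = -1.
Step 2 — from the minimal polynomial, the factor (x + 1)^3 tells us the largest block for λ = -1 has size 3.
Step 3 — with total size 4, 2 blocks, and largest block 3, the block sizes (in nonincreasing order) are [3, 1].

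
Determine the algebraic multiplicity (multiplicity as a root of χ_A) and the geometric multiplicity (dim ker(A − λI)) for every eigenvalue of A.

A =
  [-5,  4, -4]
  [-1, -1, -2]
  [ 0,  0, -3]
λ = -3: alg = 3, geom = 2

Step 1 — factor the characteristic polynomial to read off the algebraic multiplicities:
  χ_A(x) = (x + 3)^3

Step 2 — compute geometric multiplicities via the rank-nullity identity g(λ) = n − rank(A − λI):
  rank(A − (-3)·I) = 1, so dim ker(A − (-3)·I) = n − 1 = 2

Summary:
  λ = -3: algebraic multiplicity = 3, geometric multiplicity = 2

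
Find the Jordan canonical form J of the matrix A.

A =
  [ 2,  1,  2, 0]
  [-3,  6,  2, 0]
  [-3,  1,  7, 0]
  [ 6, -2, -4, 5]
J_2(5) ⊕ J_1(5) ⊕ J_1(5)

The characteristic polynomial is
  det(x·I − A) = x^4 - 20*x^3 + 150*x^2 - 500*x + 625 = (x - 5)^4

Eigenvalues and multiplicities (the geometric multiplicity of λ is n − rank(A − λI), which equals the number of Jordan blocks for λ):
  λ = 5: algebraic multiplicity = 4, geometric multiplicity = 3

Determining the block sizes for each eigenvalue:
  λ = 5: 3 blocks summing to 4 forces exactly one block of size 2 and the rest size 1 → block sizes [2, 1, 1]

Assembling the blocks gives a Jordan form
J =
  [5, 1, 0, 0]
  [0, 5, 0, 0]
  [0, 0, 5, 0]
  [0, 0, 0, 5]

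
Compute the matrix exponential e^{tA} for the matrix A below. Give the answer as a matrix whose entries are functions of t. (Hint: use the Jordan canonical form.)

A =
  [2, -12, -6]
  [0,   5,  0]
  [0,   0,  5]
e^{tA} =
  [exp(2*t), -4*exp(5*t) + 4*exp(2*t), -2*exp(5*t) + 2*exp(2*t)]
  [0, exp(5*t), 0]
  [0, 0, exp(5*t)]

Strategy: write A = P · J · P⁻¹ where J is a Jordan canonical form, so e^{tA} = P · e^{tJ} · P⁻¹, and e^{tJ} can be computed block-by-block.

A has Jordan form
J =
  [2, 0, 0]
  [0, 5, 0]
  [0, 0, 5]
(up to reordering of blocks).

Per-block formulas:
  For a 1×1 block at λ = 2: exp(t · [2]) = [e^(2t)].
  For a 1×1 block at λ = 5: exp(t · [5]) = [e^(5t)].

After assembling e^{tJ} and conjugating by P, we get:

e^{tA} =
  [exp(2*t), -4*exp(5*t) + 4*exp(2*t), -2*exp(5*t) + 2*exp(2*t)]
  [0, exp(5*t), 0]
  [0, 0, exp(5*t)]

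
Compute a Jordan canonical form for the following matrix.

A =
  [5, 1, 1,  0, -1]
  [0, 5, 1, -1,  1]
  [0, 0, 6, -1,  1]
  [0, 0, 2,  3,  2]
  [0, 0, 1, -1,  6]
J_3(5) ⊕ J_1(5) ⊕ J_1(5)

The characteristic polynomial is
  det(x·I − A) = x^5 - 25*x^4 + 250*x^3 - 1250*x^2 + 3125*x - 3125 = (x - 5)^5

Eigenvalues and multiplicities (the geometric multiplicity of λ is n − rank(A − λI), which equals the number of Jordan blocks for λ):
  λ = 5: algebraic multiplicity = 5, geometric multiplicity = 3

Determining the block sizes for each eigenvalue:
  λ = 5: with am = 5 and gm = 3, the partition is not yet determined (e.g. several partitions of 5 into 3 parts exist). Let N = A − (5)·I. Computing rank(N^1) = 2, rank(N^2) = 1, rank(N^3) = 0; the number of blocks of size ≥ j is rank(N^{j−1}) − rank(N^j), giving [3, 1, 1]. So we have 1 block(s) of size 3, 2 block(s) of size 1 → block sizes [3, 1, 1]

Assembling the blocks gives a Jordan form
J =
  [5, 1, 0, 0, 0]
  [0, 5, 1, 0, 0]
  [0, 0, 5, 0, 0]
  [0, 0, 0, 5, 0]
  [0, 0, 0, 0, 5]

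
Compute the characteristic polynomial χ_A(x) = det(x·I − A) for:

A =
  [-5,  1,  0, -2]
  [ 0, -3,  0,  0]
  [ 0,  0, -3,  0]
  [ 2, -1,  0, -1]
x^4 + 12*x^3 + 54*x^2 + 108*x + 81

Expanding det(x·I − A) (e.g. by cofactor expansion or by noting that A is similar to its Jordan form J, which has the same characteristic polynomial as A) gives
  χ_A(x) = x^4 + 12*x^3 + 54*x^2 + 108*x + 81
which factors as (x + 3)^4. The eigenvalues (with algebraic multiplicities) are λ = -3 with multiplicity 4.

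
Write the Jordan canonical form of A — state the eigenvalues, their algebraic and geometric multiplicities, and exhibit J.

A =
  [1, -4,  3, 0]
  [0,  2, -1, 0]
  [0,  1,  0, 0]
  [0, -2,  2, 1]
J_3(1) ⊕ J_1(1)

The characteristic polynomial is
  det(x·I − A) = x^4 - 4*x^3 + 6*x^2 - 4*x + 1 = (x - 1)^4

Eigenvalues and multiplicities (the geometric multiplicity of λ is n − rank(A − λI), which equals the number of Jordan blocks for λ):
  λ = 1: algebraic multiplicity = 4, geometric multiplicity = 2

Determining the block sizes for each eigenvalue:
  λ = 1: with am = 4 and gm = 2, the partition is not yet determined (e.g. several partitions of 4 into 2 parts exist). Let N = A − (1)·I. Computing rank(N^1) = 2, rank(N^2) = 1, rank(N^3) = 0; the number of blocks of size ≥ j is rank(N^{j−1}) − rank(N^j), giving [2, 1, 1]. So we have 1 block(s) of size 3, 1 block(s) of size 1 → block sizes [3, 1]

Assembling the blocks gives a Jordan form
J =
  [1, 1, 0, 0]
  [0, 1, 1, 0]
  [0, 0, 1, 0]
  [0, 0, 0, 1]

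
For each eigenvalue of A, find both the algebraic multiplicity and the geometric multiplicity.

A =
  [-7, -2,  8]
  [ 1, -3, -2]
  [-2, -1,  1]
λ = -3: alg = 3, geom = 1

Step 1 — factor the characteristic polynomial to read off the algebraic multiplicities:
  χ_A(x) = (x + 3)^3

Step 2 — compute geometric multiplicities via the rank-nullity identity g(λ) = n − rank(A − λI):
  rank(A − (-3)·I) = 2, so dim ker(A − (-3)·I) = n − 2 = 1

Summary:
  λ = -3: algebraic multiplicity = 3, geometric multiplicity = 1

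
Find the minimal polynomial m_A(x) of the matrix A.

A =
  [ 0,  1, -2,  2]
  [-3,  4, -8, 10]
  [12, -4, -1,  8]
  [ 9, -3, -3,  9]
x^2 - 6*x + 9

The characteristic polynomial is χ_A(x) = (x - 3)^4, so the eigenvalues are known. The minimal polynomial is
  m_A(x) = Π_λ (x − λ)^{k_λ}
where k_λ is the size of the *largest* Jordan block for λ (equivalently, the smallest k with (A − λI)^k v = 0 for every generalised eigenvector v of λ).

  λ = 3: largest Jordan block has size 2, contributing (x − 3)^2

So m_A(x) = (x - 3)^2 = x^2 - 6*x + 9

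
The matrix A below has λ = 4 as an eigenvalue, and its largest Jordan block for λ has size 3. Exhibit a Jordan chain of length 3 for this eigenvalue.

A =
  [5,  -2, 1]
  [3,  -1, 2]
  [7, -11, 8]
A Jordan chain for λ = 4 of length 3:
v_1 = (2, 2, 2)ᵀ
v_2 = (1, 3, 7)ᵀ
v_3 = (1, 0, 0)ᵀ

Let N = A − (4)·I. We want v_3 with N^3 v_3 = 0 but N^2 v_3 ≠ 0; then v_{j-1} := N · v_j for j = 3, …, 2.

Pick v_3 = (1, 0, 0)ᵀ.
Then v_2 = N · v_3 = (1, 3, 7)ᵀ.
Then v_1 = N · v_2 = (2, 2, 2)ᵀ.

Sanity check: (A − (4)·I) v_1 = (0, 0, 0)ᵀ = 0. ✓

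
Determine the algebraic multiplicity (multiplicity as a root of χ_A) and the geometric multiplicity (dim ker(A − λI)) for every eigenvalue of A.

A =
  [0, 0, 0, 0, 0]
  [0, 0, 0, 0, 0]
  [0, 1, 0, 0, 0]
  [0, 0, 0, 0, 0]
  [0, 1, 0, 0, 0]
λ = 0: alg = 5, geom = 4

Step 1 — factor the characteristic polynomial to read off the algebraic multiplicities:
  χ_A(x) = x^5

Step 2 — compute geometric multiplicities via the rank-nullity identity g(λ) = n − rank(A − λI):
  rank(A − (0)·I) = 1, so dim ker(A − (0)·I) = n − 1 = 4

Summary:
  λ = 0: algebraic multiplicity = 5, geometric multiplicity = 4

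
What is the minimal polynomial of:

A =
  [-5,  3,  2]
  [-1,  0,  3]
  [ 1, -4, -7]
x^3 + 12*x^2 + 48*x + 64

The characteristic polynomial is χ_A(x) = (x + 4)^3, so the eigenvalues are known. The minimal polynomial is
  m_A(x) = Π_λ (x − λ)^{k_λ}
where k_λ is the size of the *largest* Jordan block for λ (equivalently, the smallest k with (A − λI)^k v = 0 for every generalised eigenvector v of λ).

  λ = -4: largest Jordan block has size 3, contributing (x + 4)^3

So m_A(x) = (x + 4)^3 = x^3 + 12*x^2 + 48*x + 64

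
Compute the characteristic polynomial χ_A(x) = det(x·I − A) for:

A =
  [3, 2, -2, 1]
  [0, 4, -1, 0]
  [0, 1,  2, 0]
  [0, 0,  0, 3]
x^4 - 12*x^3 + 54*x^2 - 108*x + 81

Expanding det(x·I − A) (e.g. by cofactor expansion or by noting that A is similar to its Jordan form J, which has the same characteristic polynomial as A) gives
  χ_A(x) = x^4 - 12*x^3 + 54*x^2 - 108*x + 81
which factors as (x - 3)^4. The eigenvalues (with algebraic multiplicities) are λ = 3 with multiplicity 4.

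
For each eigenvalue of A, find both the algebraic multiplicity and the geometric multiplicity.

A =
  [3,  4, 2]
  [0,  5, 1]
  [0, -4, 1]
λ = 3: alg = 3, geom = 2

Step 1 — factor the characteristic polynomial to read off the algebraic multiplicities:
  χ_A(x) = (x - 3)^3

Step 2 — compute geometric multiplicities via the rank-nullity identity g(λ) = n − rank(A − λI):
  rank(A − (3)·I) = 1, so dim ker(A − (3)·I) = n − 1 = 2

Summary:
  λ = 3: algebraic multiplicity = 3, geometric multiplicity = 2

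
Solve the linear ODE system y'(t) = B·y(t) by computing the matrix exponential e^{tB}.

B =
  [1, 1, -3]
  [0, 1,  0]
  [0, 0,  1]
e^{tB} =
  [exp(t), t*exp(t), -3*t*exp(t)]
  [0, exp(t), 0]
  [0, 0, exp(t)]

Strategy: write B = P · J · P⁻¹ where J is a Jordan canonical form, so e^{tB} = P · e^{tJ} · P⁻¹, and e^{tJ} can be computed block-by-block.

B has Jordan form
J =
  [1, 1, 0]
  [0, 1, 0]
  [0, 0, 1]
(up to reordering of blocks).

Per-block formulas:
  For a 2×2 Jordan block J_2(1): exp(t · J_2(1)) = e^(1t)·(I + t·N), where N is the 2×2 nilpotent shift.
  For a 1×1 block at λ = 1: exp(t · [1]) = [e^(1t)].

After assembling e^{tJ} and conjugating by P, we get:

e^{tB} =
  [exp(t), t*exp(t), -3*t*exp(t)]
  [0, exp(t), 0]
  [0, 0, exp(t)]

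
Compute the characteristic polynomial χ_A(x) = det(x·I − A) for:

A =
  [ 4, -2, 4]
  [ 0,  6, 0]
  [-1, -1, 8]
x^3 - 18*x^2 + 108*x - 216

Expanding det(x·I − A) (e.g. by cofactor expansion or by noting that A is similar to its Jordan form J, which has the same characteristic polynomial as A) gives
  χ_A(x) = x^3 - 18*x^2 + 108*x - 216
which factors as (x - 6)^3. The eigenvalues (with algebraic multiplicities) are λ = 6 with multiplicity 3.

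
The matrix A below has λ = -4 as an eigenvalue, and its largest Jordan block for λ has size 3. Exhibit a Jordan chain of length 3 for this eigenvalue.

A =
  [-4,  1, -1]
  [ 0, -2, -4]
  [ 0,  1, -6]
A Jordan chain for λ = -4 of length 3:
v_1 = (1, 0, 0)ᵀ
v_2 = (1, 2, 1)ᵀ
v_3 = (0, 1, 0)ᵀ

Let N = A − (-4)·I. We want v_3 with N^3 v_3 = 0 but N^2 v_3 ≠ 0; then v_{j-1} := N · v_j for j = 3, …, 2.

Pick v_3 = (0, 1, 0)ᵀ.
Then v_2 = N · v_3 = (1, 2, 1)ᵀ.
Then v_1 = N · v_2 = (1, 0, 0)ᵀ.

Sanity check: (A − (-4)·I) v_1 = (0, 0, 0)ᵀ = 0. ✓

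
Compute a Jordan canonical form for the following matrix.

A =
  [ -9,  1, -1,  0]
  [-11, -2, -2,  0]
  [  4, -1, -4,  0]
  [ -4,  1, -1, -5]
J_3(-5) ⊕ J_1(-5)

The characteristic polynomial is
  det(x·I − A) = x^4 + 20*x^3 + 150*x^2 + 500*x + 625 = (x + 5)^4

Eigenvalues and multiplicities (the geometric multiplicity of λ is n − rank(A − λI), which equals the number of Jordan blocks for λ):
  λ = -5: algebraic multiplicity = 4, geometric multiplicity = 2

Determining the block sizes for each eigenvalue:
  λ = -5: with am = 4 and gm = 2, the partition is not yet determined (e.g. several partitions of 4 into 2 parts exist). Let N = A − (-5)·I. Computing rank(N^1) = 2, rank(N^2) = 1, rank(N^3) = 0; the number of blocks of size ≥ j is rank(N^{j−1}) − rank(N^j), giving [2, 1, 1]. So we have 1 block(s) of size 3, 1 block(s) of size 1 → block sizes [3, 1]

Assembling the blocks gives a Jordan form
J =
  [-5,  1,  0,  0]
  [ 0, -5,  1,  0]
  [ 0,  0, -5,  0]
  [ 0,  0,  0, -5]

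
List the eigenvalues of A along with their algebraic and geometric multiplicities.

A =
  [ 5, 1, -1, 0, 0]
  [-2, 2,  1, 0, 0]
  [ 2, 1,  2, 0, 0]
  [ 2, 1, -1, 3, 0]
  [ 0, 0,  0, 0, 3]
λ = 3: alg = 5, geom = 4

Step 1 — factor the characteristic polynomial to read off the algebraic multiplicities:
  χ_A(x) = (x - 3)^5

Step 2 — compute geometric multiplicities via the rank-nullity identity g(λ) = n − rank(A − λI):
  rank(A − (3)·I) = 1, so dim ker(A − (3)·I) = n − 1 = 4

Summary:
  λ = 3: algebraic multiplicity = 5, geometric multiplicity = 4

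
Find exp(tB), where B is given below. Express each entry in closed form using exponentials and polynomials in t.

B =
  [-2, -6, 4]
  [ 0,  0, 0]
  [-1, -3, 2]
e^{tB} =
  [1 - 2*t, -6*t, 4*t]
  [0, 1, 0]
  [-t, -3*t, 2*t + 1]

Strategy: write B = P · J · P⁻¹ where J is a Jordan canonical form, so e^{tB} = P · e^{tJ} · P⁻¹, and e^{tJ} can be computed block-by-block.

B has Jordan form
J =
  [0, 1, 0]
  [0, 0, 0]
  [0, 0, 0]
(up to reordering of blocks).

Per-block formulas:
  For a 2×2 Jordan block J_2(0): exp(t · J_2(0)) = e^(0t)·(I + t·N), where N is the 2×2 nilpotent shift.
  For a 1×1 block at λ = 0: exp(t · [0]) = [e^(0t)].

After assembling e^{tJ} and conjugating by P, we get:

e^{tB} =
  [1 - 2*t, -6*t, 4*t]
  [0, 1, 0]
  [-t, -3*t, 2*t + 1]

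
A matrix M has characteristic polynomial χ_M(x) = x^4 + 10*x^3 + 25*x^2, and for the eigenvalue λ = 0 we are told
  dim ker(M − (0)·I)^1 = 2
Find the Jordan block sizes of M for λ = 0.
Block sizes for λ = 0: [1, 1]

From the dimensions of kernels of powers, the number of Jordan blocks of size at least j is d_j − d_{j−1} where d_j = dim ker(N^j) (with d_0 = 0). Computing the differences gives [2].
The number of blocks of size exactly k is (#blocks of size ≥ k) − (#blocks of size ≥ k + 1), so the partition is: 2 block(s) of size 1.
In nonincreasing order the block sizes are [1, 1].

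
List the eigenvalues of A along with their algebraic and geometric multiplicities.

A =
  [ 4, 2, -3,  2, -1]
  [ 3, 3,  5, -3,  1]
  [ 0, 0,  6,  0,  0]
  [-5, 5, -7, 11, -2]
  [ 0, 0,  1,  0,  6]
λ = 6: alg = 5, geom = 2

Step 1 — factor the characteristic polynomial to read off the algebraic multiplicities:
  χ_A(x) = (x - 6)^5

Step 2 — compute geometric multiplicities via the rank-nullity identity g(λ) = n − rank(A − λI):
  rank(A − (6)·I) = 3, so dim ker(A − (6)·I) = n − 3 = 2

Summary:
  λ = 6: algebraic multiplicity = 5, geometric multiplicity = 2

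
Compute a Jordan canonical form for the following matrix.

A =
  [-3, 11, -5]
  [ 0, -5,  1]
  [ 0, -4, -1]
J_3(-3)

The characteristic polynomial is
  det(x·I − A) = x^3 + 9*x^2 + 27*x + 27 = (x + 3)^3

Eigenvalues and multiplicities (the geometric multiplicity of λ is n − rank(A − λI), which equals the number of Jordan blocks for λ):
  λ = -3: algebraic multiplicity = 3, geometric multiplicity = 1

Determining the block sizes for each eigenvalue:
  λ = -3: one block (gm = 1), so the single block has size am = 3 → block sizes [3]

Assembling the blocks gives a Jordan form
J =
  [-3,  1,  0]
  [ 0, -3,  1]
  [ 0,  0, -3]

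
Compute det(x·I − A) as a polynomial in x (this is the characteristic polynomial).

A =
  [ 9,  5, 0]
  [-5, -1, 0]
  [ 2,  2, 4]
x^3 - 12*x^2 + 48*x - 64

Expanding det(x·I − A) (e.g. by cofactor expansion or by noting that A is similar to its Jordan form J, which has the same characteristic polynomial as A) gives
  χ_A(x) = x^3 - 12*x^2 + 48*x - 64
which factors as (x - 4)^3. The eigenvalues (with algebraic multiplicities) are λ = 4 with multiplicity 3.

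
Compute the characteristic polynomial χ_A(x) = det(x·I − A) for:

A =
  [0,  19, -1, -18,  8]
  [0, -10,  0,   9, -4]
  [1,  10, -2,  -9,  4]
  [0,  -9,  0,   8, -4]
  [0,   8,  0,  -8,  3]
x^5 + x^4 - 6*x^3 - 14*x^2 - 11*x - 3

Expanding det(x·I − A) (e.g. by cofactor expansion or by noting that A is similar to its Jordan form J, which has the same characteristic polynomial as A) gives
  χ_A(x) = x^5 + x^4 - 6*x^3 - 14*x^2 - 11*x - 3
which factors as (x - 3)*(x + 1)^4. The eigenvalues (with algebraic multiplicities) are λ = -1 with multiplicity 4, λ = 3 with multiplicity 1.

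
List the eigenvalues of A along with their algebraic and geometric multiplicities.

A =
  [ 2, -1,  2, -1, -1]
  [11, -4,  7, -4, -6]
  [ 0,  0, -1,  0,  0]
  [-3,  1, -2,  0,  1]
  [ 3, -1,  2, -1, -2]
λ = -1: alg = 5, geom = 3

Step 1 — factor the characteristic polynomial to read off the algebraic multiplicities:
  χ_A(x) = (x + 1)^5

Step 2 — compute geometric multiplicities via the rank-nullity identity g(λ) = n − rank(A − λI):
  rank(A − (-1)·I) = 2, so dim ker(A − (-1)·I) = n − 2 = 3

Summary:
  λ = -1: algebraic multiplicity = 5, geometric multiplicity = 3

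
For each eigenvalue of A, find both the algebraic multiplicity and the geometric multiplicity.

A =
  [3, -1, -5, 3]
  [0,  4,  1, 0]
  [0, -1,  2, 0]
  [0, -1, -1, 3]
λ = 3: alg = 4, geom = 2

Step 1 — factor the characteristic polynomial to read off the algebraic multiplicities:
  χ_A(x) = (x - 3)^4

Step 2 — compute geometric multiplicities via the rank-nullity identity g(λ) = n − rank(A − λI):
  rank(A − (3)·I) = 2, so dim ker(A − (3)·I) = n − 2 = 2

Summary:
  λ = 3: algebraic multiplicity = 4, geometric multiplicity = 2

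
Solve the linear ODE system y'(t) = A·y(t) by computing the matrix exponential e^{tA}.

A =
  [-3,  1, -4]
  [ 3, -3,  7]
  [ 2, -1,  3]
e^{tA} =
  [-t^2*exp(-t)/2 - 2*t*exp(-t) + exp(-t), t*exp(-t), -t^2*exp(-t)/2 - 4*t*exp(-t)]
  [t^2*exp(-t) + 3*t*exp(-t), -2*t*exp(-t) + exp(-t), t^2*exp(-t) + 7*t*exp(-t)]
  [t^2*exp(-t)/2 + 2*t*exp(-t), -t*exp(-t), t^2*exp(-t)/2 + 4*t*exp(-t) + exp(-t)]

Strategy: write A = P · J · P⁻¹ where J is a Jordan canonical form, so e^{tA} = P · e^{tJ} · P⁻¹, and e^{tJ} can be computed block-by-block.

A has Jordan form
J =
  [-1,  1,  0]
  [ 0, -1,  1]
  [ 0,  0, -1]
(up to reordering of blocks).

Per-block formulas:
  For a 3×3 Jordan block J_3(-1): exp(t · J_3(-1)) = e^(-1t)·(I + t·N + (t^2/2)·N^2), where N is the 3×3 nilpotent shift.

After assembling e^{tJ} and conjugating by P, we get:

e^{tA} =
  [-t^2*exp(-t)/2 - 2*t*exp(-t) + exp(-t), t*exp(-t), -t^2*exp(-t)/2 - 4*t*exp(-t)]
  [t^2*exp(-t) + 3*t*exp(-t), -2*t*exp(-t) + exp(-t), t^2*exp(-t) + 7*t*exp(-t)]
  [t^2*exp(-t)/2 + 2*t*exp(-t), -t*exp(-t), t^2*exp(-t)/2 + 4*t*exp(-t) + exp(-t)]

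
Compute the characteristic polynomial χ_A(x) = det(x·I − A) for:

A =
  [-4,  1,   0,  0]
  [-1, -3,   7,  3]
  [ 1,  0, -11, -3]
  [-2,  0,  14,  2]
x^4 + 16*x^3 + 96*x^2 + 256*x + 256

Expanding det(x·I − A) (e.g. by cofactor expansion or by noting that A is similar to its Jordan form J, which has the same characteristic polynomial as A) gives
  χ_A(x) = x^4 + 16*x^3 + 96*x^2 + 256*x + 256
which factors as (x + 4)^4. The eigenvalues (with algebraic multiplicities) are λ = -4 with multiplicity 4.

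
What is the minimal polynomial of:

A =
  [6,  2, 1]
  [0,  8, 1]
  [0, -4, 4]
x^2 - 12*x + 36

The characteristic polynomial is χ_A(x) = (x - 6)^3, so the eigenvalues are known. The minimal polynomial is
  m_A(x) = Π_λ (x − λ)^{k_λ}
where k_λ is the size of the *largest* Jordan block for λ (equivalently, the smallest k with (A − λI)^k v = 0 for every generalised eigenvector v of λ).

  λ = 6: largest Jordan block has size 2, contributing (x − 6)^2

So m_A(x) = (x - 6)^2 = x^2 - 12*x + 36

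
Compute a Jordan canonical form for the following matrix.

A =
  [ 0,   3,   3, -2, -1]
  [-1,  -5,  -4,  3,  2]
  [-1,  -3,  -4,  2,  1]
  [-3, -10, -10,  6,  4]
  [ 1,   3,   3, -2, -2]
J_3(-1) ⊕ J_1(-1) ⊕ J_1(-1)

The characteristic polynomial is
  det(x·I − A) = x^5 + 5*x^4 + 10*x^3 + 10*x^2 + 5*x + 1 = (x + 1)^5

Eigenvalues and multiplicities (the geometric multiplicity of λ is n − rank(A − λI), which equals the number of Jordan blocks for λ):
  λ = -1: algebraic multiplicity = 5, geometric multiplicity = 3

Determining the block sizes for each eigenvalue:
  λ = -1: with am = 5 and gm = 3, the partition is not yet determined (e.g. several partitions of 5 into 3 parts exist). Let N = A − (-1)·I. Computing rank(N^1) = 2, rank(N^2) = 1, rank(N^3) = 0; the number of blocks of size ≥ j is rank(N^{j−1}) − rank(N^j), giving [3, 1, 1]. So we have 1 block(s) of size 3, 2 block(s) of size 1 → block sizes [3, 1, 1]

Assembling the blocks gives a Jordan form
J =
  [-1,  1,  0,  0,  0]
  [ 0, -1,  1,  0,  0]
  [ 0,  0, -1,  0,  0]
  [ 0,  0,  0, -1,  0]
  [ 0,  0,  0,  0, -1]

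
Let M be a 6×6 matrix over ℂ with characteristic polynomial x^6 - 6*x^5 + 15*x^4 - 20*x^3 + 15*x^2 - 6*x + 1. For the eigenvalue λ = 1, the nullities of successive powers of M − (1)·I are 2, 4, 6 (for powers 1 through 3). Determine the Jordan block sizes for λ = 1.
Block sizes for λ = 1: [3, 3]

From the dimensions of kernels of powers, the number of Jordan blocks of size at least j is d_j − d_{j−1} where d_j = dim ker(N^j) (with d_0 = 0). Computing the differences gives [2, 2, 2].
The number of blocks of size exactly k is (#blocks of size ≥ k) − (#blocks of size ≥ k + 1), so the partition is: 2 block(s) of size 3.
In nonincreasing order the block sizes are [3, 3].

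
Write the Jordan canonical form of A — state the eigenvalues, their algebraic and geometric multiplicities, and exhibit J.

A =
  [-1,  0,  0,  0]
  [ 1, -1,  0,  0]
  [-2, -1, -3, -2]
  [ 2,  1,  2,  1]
J_3(-1) ⊕ J_1(-1)

The characteristic polynomial is
  det(x·I − A) = x^4 + 4*x^3 + 6*x^2 + 4*x + 1 = (x + 1)^4

Eigenvalues and multiplicities (the geometric multiplicity of λ is n − rank(A − λI), which equals the number of Jordan blocks for λ):
  λ = -1: algebraic multiplicity = 4, geometric multiplicity = 2

Determining the block sizes for each eigenvalue:
  λ = -1: with am = 4 and gm = 2, the partition is not yet determined (e.g. several partitions of 4 into 2 parts exist). Let N = A − (-1)·I. Computing rank(N^1) = 2, rank(N^2) = 1, rank(N^3) = 0; the number of blocks of size ≥ j is rank(N^{j−1}) − rank(N^j), giving [2, 1, 1]. So we have 1 block(s) of size 3, 1 block(s) of size 1 → block sizes [3, 1]

Assembling the blocks gives a Jordan form
J =
  [-1,  1,  0,  0]
  [ 0, -1,  1,  0]
  [ 0,  0, -1,  0]
  [ 0,  0,  0, -1]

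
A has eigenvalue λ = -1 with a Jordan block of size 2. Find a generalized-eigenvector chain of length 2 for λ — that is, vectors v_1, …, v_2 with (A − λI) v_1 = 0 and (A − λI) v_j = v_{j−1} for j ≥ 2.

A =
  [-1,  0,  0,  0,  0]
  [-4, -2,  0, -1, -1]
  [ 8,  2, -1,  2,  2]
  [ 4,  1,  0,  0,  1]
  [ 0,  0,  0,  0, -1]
A Jordan chain for λ = -1 of length 2:
v_1 = (0, -4, 8, 4, 0)ᵀ
v_2 = (1, 0, 0, 0, 0)ᵀ

Let N = A − (-1)·I. We want v_2 with N^2 v_2 = 0 but N^1 v_2 ≠ 0; then v_{j-1} := N · v_j for j = 2, …, 2.

Pick v_2 = (1, 0, 0, 0, 0)ᵀ.
Then v_1 = N · v_2 = (0, -4, 8, 4, 0)ᵀ.

Sanity check: (A − (-1)·I) v_1 = (0, 0, 0, 0, 0)ᵀ = 0. ✓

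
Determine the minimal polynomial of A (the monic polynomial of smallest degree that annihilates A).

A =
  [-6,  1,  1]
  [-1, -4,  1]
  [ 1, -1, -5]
x^3 + 15*x^2 + 75*x + 125

The characteristic polynomial is χ_A(x) = (x + 5)^3, so the eigenvalues are known. The minimal polynomial is
  m_A(x) = Π_λ (x − λ)^{k_λ}
where k_λ is the size of the *largest* Jordan block for λ (equivalently, the smallest k with (A − λI)^k v = 0 for every generalised eigenvector v of λ).

  λ = -5: largest Jordan block has size 3, contributing (x + 5)^3

So m_A(x) = (x + 5)^3 = x^3 + 15*x^2 + 75*x + 125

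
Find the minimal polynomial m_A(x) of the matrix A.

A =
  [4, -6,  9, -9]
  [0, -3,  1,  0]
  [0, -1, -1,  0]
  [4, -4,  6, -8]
x^3 + 6*x^2 + 12*x + 8

The characteristic polynomial is χ_A(x) = (x + 2)^4, so the eigenvalues are known. The minimal polynomial is
  m_A(x) = Π_λ (x − λ)^{k_λ}
where k_λ is the size of the *largest* Jordan block for λ (equivalently, the smallest k with (A − λI)^k v = 0 for every generalised eigenvector v of λ).

  λ = -2: largest Jordan block has size 3, contributing (x + 2)^3

So m_A(x) = (x + 2)^3 = x^3 + 6*x^2 + 12*x + 8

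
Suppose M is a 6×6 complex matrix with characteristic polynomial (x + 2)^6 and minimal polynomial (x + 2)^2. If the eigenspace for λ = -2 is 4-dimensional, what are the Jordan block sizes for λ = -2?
Block sizes for λ = -2: [2, 2, 1, 1]

Step 1 — from the characteristic polynomial, algebraic multiplicity of λ = -2 is 6. From dim ker(M − (-2)·I) = 4, there are exactly 4 Jordan blocks for λ = -2.
Step 2 — from the minimal polynomial, the factor (x + 2)^2 tells us the largest block for λ = -2 has size 2.
Step 3 — with total size 6, 4 blocks, and largest block 2, the block sizes (in nonincreasing order) are [2, 2, 1, 1].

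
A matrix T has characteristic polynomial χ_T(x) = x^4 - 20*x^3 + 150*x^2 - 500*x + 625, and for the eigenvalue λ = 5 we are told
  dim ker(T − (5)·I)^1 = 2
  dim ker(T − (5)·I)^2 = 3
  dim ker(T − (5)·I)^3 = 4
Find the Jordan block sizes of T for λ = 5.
Block sizes for λ = 5: [3, 1]

From the dimensions of kernels of powers, the number of Jordan blocks of size at least j is d_j − d_{j−1} where d_j = dim ker(N^j) (with d_0 = 0). Computing the differences gives [2, 1, 1].
The number of blocks of size exactly k is (#blocks of size ≥ k) − (#blocks of size ≥ k + 1), so the partition is: 1 block(s) of size 1, 1 block(s) of size 3.
In nonincreasing order the block sizes are [3, 1].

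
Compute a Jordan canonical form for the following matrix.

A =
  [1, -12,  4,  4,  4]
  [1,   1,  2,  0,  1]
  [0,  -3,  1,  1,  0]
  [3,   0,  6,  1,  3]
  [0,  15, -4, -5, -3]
J_1(-3) ⊕ J_3(1) ⊕ J_1(1)

The characteristic polynomial is
  det(x·I − A) = x^5 - x^4 - 6*x^3 + 14*x^2 - 11*x + 3 = (x - 1)^4*(x + 3)

Eigenvalues and multiplicities (the geometric multiplicity of λ is n − rank(A − λI), which equals the number of Jordan blocks for λ):
  λ = -3: algebraic multiplicity = 1, geometric multiplicity = 1
  λ = 1: algebraic multiplicity = 4, geometric multiplicity = 2

Determining the block sizes for each eigenvalue:
  λ = -3: one block (gm = 1), so the single block has size am = 1 → block sizes [1]
  λ = 1: with am = 4 and gm = 2, the partition is not yet determined (e.g. several partitions of 4 into 2 parts exist). Let N = A − (1)·I. Computing rank(N^1) = 3, rank(N^2) = 2, rank(N^3) = 1; the number of blocks of size ≥ j is rank(N^{j−1}) − rank(N^j), giving [2, 1, 1]. So we have 1 block(s) of size 3, 1 block(s) of size 1 → block sizes [3, 1]

Assembling the blocks gives a Jordan form
J =
  [-3, 0, 0, 0, 0]
  [ 0, 1, 1, 0, 0]
  [ 0, 0, 1, 1, 0]
  [ 0, 0, 0, 1, 0]
  [ 0, 0, 0, 0, 1]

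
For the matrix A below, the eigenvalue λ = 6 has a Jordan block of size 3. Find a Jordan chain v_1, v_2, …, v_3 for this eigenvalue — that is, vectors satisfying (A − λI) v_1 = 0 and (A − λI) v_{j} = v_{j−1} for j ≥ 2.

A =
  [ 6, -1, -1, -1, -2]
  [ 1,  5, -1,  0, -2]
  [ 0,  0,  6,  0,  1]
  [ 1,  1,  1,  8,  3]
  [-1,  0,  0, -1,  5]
A Jordan chain for λ = 6 of length 3:
v_1 = (0, 1, -1, 0, 0)ᵀ
v_2 = (0, 1, 0, 1, -1)ᵀ
v_3 = (1, 0, 0, 0, 0)ᵀ

Let N = A − (6)·I. We want v_3 with N^3 v_3 = 0 but N^2 v_3 ≠ 0; then v_{j-1} := N · v_j for j = 3, …, 2.

Pick v_3 = (1, 0, 0, 0, 0)ᵀ.
Then v_2 = N · v_3 = (0, 1, 0, 1, -1)ᵀ.
Then v_1 = N · v_2 = (0, 1, -1, 0, 0)ᵀ.

Sanity check: (A − (6)·I) v_1 = (0, 0, 0, 0, 0)ᵀ = 0. ✓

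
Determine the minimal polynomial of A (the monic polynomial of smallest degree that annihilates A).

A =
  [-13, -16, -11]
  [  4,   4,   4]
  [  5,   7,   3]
x^3 + 6*x^2 + 12*x + 8

The characteristic polynomial is χ_A(x) = (x + 2)^3, so the eigenvalues are known. The minimal polynomial is
  m_A(x) = Π_λ (x − λ)^{k_λ}
where k_λ is the size of the *largest* Jordan block for λ (equivalently, the smallest k with (A − λI)^k v = 0 for every generalised eigenvector v of λ).

  λ = -2: largest Jordan block has size 3, contributing (x + 2)^3

So m_A(x) = (x + 2)^3 = x^3 + 6*x^2 + 12*x + 8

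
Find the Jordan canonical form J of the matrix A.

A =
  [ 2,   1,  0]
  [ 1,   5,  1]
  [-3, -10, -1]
J_3(2)

The characteristic polynomial is
  det(x·I − A) = x^3 - 6*x^2 + 12*x - 8 = (x - 2)^3

Eigenvalues and multiplicities (the geometric multiplicity of λ is n − rank(A − λI), which equals the number of Jordan blocks for λ):
  λ = 2: algebraic multiplicity = 3, geometric multiplicity = 1

Determining the block sizes for each eigenvalue:
  λ = 2: one block (gm = 1), so the single block has size am = 3 → block sizes [3]

Assembling the blocks gives a Jordan form
J =
  [2, 1, 0]
  [0, 2, 1]
  [0, 0, 2]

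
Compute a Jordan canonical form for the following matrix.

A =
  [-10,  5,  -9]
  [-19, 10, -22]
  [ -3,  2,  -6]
J_3(-2)

The characteristic polynomial is
  det(x·I − A) = x^3 + 6*x^2 + 12*x + 8 = (x + 2)^3

Eigenvalues and multiplicities (the geometric multiplicity of λ is n − rank(A − λI), which equals the number of Jordan blocks for λ):
  λ = -2: algebraic multiplicity = 3, geometric multiplicity = 1

Determining the block sizes for each eigenvalue:
  λ = -2: one block (gm = 1), so the single block has size am = 3 → block sizes [3]

Assembling the blocks gives a Jordan form
J =
  [-2,  1,  0]
  [ 0, -2,  1]
  [ 0,  0, -2]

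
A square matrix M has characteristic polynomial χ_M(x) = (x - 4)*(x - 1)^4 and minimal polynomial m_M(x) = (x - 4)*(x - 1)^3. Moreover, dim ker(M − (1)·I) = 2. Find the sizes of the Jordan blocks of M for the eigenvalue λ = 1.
Block sizes for λ = 1: [3, 1]

Step 1 — from the characteristic polynomial, algebraic multiplicity of λ = 1 is 4. From dim ker(M − (1)·I) = 2, there are exactly 2 Jordan blocks for λ = 1.
Step 2 — from the minimal polynomial, the factor (x − 1)^3 tells us the largest block for λ = 1 has size 3.
Step 3 — with total size 4, 2 blocks, and largest block 3, the block sizes (in nonincreasing order) are [3, 1].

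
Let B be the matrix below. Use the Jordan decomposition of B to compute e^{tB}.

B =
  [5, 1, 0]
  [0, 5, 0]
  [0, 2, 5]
e^{tB} =
  [exp(5*t), t*exp(5*t), 0]
  [0, exp(5*t), 0]
  [0, 2*t*exp(5*t), exp(5*t)]

Strategy: write B = P · J · P⁻¹ where J is a Jordan canonical form, so e^{tB} = P · e^{tJ} · P⁻¹, and e^{tJ} can be computed block-by-block.

B has Jordan form
J =
  [5, 1, 0]
  [0, 5, 0]
  [0, 0, 5]
(up to reordering of blocks).

Per-block formulas:
  For a 2×2 Jordan block J_2(5): exp(t · J_2(5)) = e^(5t)·(I + t·N), where N is the 2×2 nilpotent shift.
  For a 1×1 block at λ = 5: exp(t · [5]) = [e^(5t)].

After assembling e^{tJ} and conjugating by P, we get:

e^{tB} =
  [exp(5*t), t*exp(5*t), 0]
  [0, exp(5*t), 0]
  [0, 2*t*exp(5*t), exp(5*t)]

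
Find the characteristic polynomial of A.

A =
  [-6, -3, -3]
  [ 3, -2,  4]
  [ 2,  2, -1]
x^3 + 9*x^2 + 27*x + 27

Expanding det(x·I − A) (e.g. by cofactor expansion or by noting that A is similar to its Jordan form J, which has the same characteristic polynomial as A) gives
  χ_A(x) = x^3 + 9*x^2 + 27*x + 27
which factors as (x + 3)^3. The eigenvalues (with algebraic multiplicities) are λ = -3 with multiplicity 3.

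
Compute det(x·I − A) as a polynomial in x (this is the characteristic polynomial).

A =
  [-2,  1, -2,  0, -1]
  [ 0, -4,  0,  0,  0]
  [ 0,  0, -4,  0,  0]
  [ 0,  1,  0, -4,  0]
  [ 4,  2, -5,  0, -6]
x^5 + 20*x^4 + 160*x^3 + 640*x^2 + 1280*x + 1024

Expanding det(x·I − A) (e.g. by cofactor expansion or by noting that A is similar to its Jordan form J, which has the same characteristic polynomial as A) gives
  χ_A(x) = x^5 + 20*x^4 + 160*x^3 + 640*x^2 + 1280*x + 1024
which factors as (x + 4)^5. The eigenvalues (with algebraic multiplicities) are λ = -4 with multiplicity 5.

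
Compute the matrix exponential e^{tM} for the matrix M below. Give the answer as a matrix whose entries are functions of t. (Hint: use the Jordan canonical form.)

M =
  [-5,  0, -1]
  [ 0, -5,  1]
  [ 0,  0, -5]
e^{tM} =
  [exp(-5*t), 0, -t*exp(-5*t)]
  [0, exp(-5*t), t*exp(-5*t)]
  [0, 0, exp(-5*t)]

Strategy: write M = P · J · P⁻¹ where J is a Jordan canonical form, so e^{tM} = P · e^{tJ} · P⁻¹, and e^{tJ} can be computed block-by-block.

M has Jordan form
J =
  [-5,  1,  0]
  [ 0, -5,  0]
  [ 0,  0, -5]
(up to reordering of blocks).

Per-block formulas:
  For a 2×2 Jordan block J_2(-5): exp(t · J_2(-5)) = e^(-5t)·(I + t·N), where N is the 2×2 nilpotent shift.
  For a 1×1 block at λ = -5: exp(t · [-5]) = [e^(-5t)].

After assembling e^{tJ} and conjugating by P, we get:

e^{tM} =
  [exp(-5*t), 0, -t*exp(-5*t)]
  [0, exp(-5*t), t*exp(-5*t)]
  [0, 0, exp(-5*t)]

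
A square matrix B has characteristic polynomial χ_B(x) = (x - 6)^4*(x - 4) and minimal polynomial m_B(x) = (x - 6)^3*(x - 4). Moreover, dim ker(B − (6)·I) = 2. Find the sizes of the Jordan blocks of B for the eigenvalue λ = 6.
Block sizes for λ = 6: [3, 1]

Step 1 — from the characteristic polynomial, algebraic multiplicity of λ = 6 is 4. From dim ker(B − (6)·I) = 2, there are exactly 2 Jordan blocks for λ = 6.
Step 2 — from the minimal polynomial, the factor (x − 6)^3 tells us the largest block for λ = 6 has size 3.
Step 3 — with total size 4, 2 blocks, and largest block 3, the block sizes (in nonincreasing order) are [3, 1].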